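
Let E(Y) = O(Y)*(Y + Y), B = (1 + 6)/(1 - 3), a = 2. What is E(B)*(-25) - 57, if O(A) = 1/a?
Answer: 61/2 ≈ 30.500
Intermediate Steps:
B = -7/2 (B = 7/(-2) = 7*(-½) = -7/2 ≈ -3.5000)
O(A) = ½ (O(A) = 1/2 = ½)
E(Y) = Y (E(Y) = (Y + Y)/2 = (2*Y)/2 = Y)
E(B)*(-25) - 57 = -7/2*(-25) - 57 = 175/2 - 57 = 61/2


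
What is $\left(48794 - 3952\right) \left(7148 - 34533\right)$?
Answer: $-1227998170$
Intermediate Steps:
$\left(48794 - 3952\right) \left(7148 - 34533\right) = 44842 \left(-27385\right) = -1227998170$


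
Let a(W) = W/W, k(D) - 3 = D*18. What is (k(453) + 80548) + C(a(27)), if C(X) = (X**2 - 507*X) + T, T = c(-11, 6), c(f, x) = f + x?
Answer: 88194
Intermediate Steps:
k(D) = 3 + 18*D (k(D) = 3 + D*18 = 3 + 18*D)
a(W) = 1
T = -5 (T = -11 + 6 = -5)
C(X) = -5 + X**2 - 507*X (C(X) = (X**2 - 507*X) - 5 = -5 + X**2 - 507*X)
(k(453) + 80548) + C(a(27)) = ((3 + 18*453) + 80548) + (-5 + 1**2 - 507*1) = ((3 + 8154) + 80548) + (-5 + 1 - 507) = (8157 + 80548) - 511 = 88705 - 511 = 88194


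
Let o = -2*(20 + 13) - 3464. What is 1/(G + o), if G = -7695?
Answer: -1/11225 ≈ -8.9087e-5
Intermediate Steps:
o = -3530 (o = -2*33 - 3464 = -66 - 3464 = -3530)
1/(G + o) = 1/(-7695 - 3530) = 1/(-11225) = -1/11225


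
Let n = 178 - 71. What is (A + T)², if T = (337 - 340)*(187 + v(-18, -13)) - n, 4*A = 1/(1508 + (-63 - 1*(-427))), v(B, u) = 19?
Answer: 29471858582401/56070144 ≈ 5.2563e+5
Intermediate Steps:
A = 1/7488 (A = 1/(4*(1508 + (-63 - 1*(-427)))) = 1/(4*(1508 + (-63 + 427))) = 1/(4*(1508 + 364)) = (¼)/1872 = (¼)*(1/1872) = 1/7488 ≈ 0.00013355)
n = 107
T = -725 (T = (337 - 340)*(187 + 19) - 1*107 = -3*206 - 107 = -618 - 107 = -725)
(A + T)² = (1/7488 - 725)² = (-5428799/7488)² = 29471858582401/56070144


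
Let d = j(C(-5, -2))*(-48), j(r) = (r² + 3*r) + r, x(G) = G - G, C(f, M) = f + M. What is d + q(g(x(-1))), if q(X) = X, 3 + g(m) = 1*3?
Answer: -1008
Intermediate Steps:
C(f, M) = M + f
x(G) = 0
g(m) = 0 (g(m) = -3 + 1*3 = -3 + 3 = 0)
j(r) = r² + 4*r
d = -1008 (d = ((-2 - 5)*(4 + (-2 - 5)))*(-48) = -7*(4 - 7)*(-48) = -7*(-3)*(-48) = 21*(-48) = -1008)
d + q(g(x(-1))) = -1008 + 0 = -1008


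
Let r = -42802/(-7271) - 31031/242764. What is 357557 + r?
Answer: 631147271199835/1765137044 ≈ 3.5756e+5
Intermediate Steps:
r = 10165158327/1765137044 (r = -42802*(-1/7271) - 31031*1/242764 = 42802/7271 - 31031/242764 = 10165158327/1765137044 ≈ 5.7589)
357557 + r = 357557 + 10165158327/1765137044 = 631147271199835/1765137044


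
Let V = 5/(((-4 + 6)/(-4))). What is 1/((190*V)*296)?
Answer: -1/562400 ≈ -1.7781e-6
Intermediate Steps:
V = -10 (V = 5/((-¼*2)) = 5/(-½) = 5*(-2) = -10)
1/((190*V)*296) = 1/((190*(-10))*296) = 1/(-1900*296) = 1/(-562400) = -1/562400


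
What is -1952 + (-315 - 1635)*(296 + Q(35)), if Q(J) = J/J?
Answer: -581102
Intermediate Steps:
Q(J) = 1
-1952 + (-315 - 1635)*(296 + Q(35)) = -1952 + (-315 - 1635)*(296 + 1) = -1952 - 1950*297 = -1952 - 579150 = -581102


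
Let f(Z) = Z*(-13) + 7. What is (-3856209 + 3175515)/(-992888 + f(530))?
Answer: 226898/333257 ≈ 0.68085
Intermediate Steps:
f(Z) = 7 - 13*Z (f(Z) = -13*Z + 7 = 7 - 13*Z)
(-3856209 + 3175515)/(-992888 + f(530)) = (-3856209 + 3175515)/(-992888 + (7 - 13*530)) = -680694/(-992888 + (7 - 6890)) = -680694/(-992888 - 6883) = -680694/(-999771) = -680694*(-1/999771) = 226898/333257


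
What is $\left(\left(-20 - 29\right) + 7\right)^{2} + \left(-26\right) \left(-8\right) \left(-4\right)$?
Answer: $932$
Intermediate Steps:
$\left(\left(-20 - 29\right) + 7\right)^{2} + \left(-26\right) \left(-8\right) \left(-4\right) = \left(\left(-20 - 29\right) + 7\right)^{2} + 208 \left(-4\right) = \left(-49 + 7\right)^{2} - 832 = \left(-42\right)^{2} - 832 = 1764 - 832 = 932$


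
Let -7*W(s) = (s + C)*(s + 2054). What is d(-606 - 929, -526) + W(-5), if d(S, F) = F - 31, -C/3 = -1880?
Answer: -1650002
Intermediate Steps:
C = 5640 (C = -3*(-1880) = 5640)
d(S, F) = -31 + F
W(s) = -(2054 + s)*(5640 + s)/7 (W(s) = -(s + 5640)*(s + 2054)/7 = -(5640 + s)*(2054 + s)/7 = -(2054 + s)*(5640 + s)/7)
d(-606 - 929, -526) + W(-5) = (-31 - 526) + (-11584560/7 - 7694/7*(-5) - ⅐*(-5)²) = -557 + (-11584560/7 + 38470/7 - ⅐*25) = -557 + (-11584560/7 + 38470/7 - 25/7) = -557 - 1649445 = -1650002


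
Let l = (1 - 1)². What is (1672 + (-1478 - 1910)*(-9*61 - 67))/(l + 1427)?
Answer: 2088680/1427 ≈ 1463.7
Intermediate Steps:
l = 0 (l = 0² = 0)
(1672 + (-1478 - 1910)*(-9*61 - 67))/(l + 1427) = (1672 + (-1478 - 1910)*(-9*61 - 67))/(0 + 1427) = (1672 - 3388*(-549 - 67))/1427 = (1672 - 3388*(-616))*(1/1427) = (1672 + 2087008)*(1/1427) = 2088680*(1/1427) = 2088680/1427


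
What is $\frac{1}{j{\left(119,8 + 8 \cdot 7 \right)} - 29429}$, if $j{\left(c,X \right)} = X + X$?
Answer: $- \frac{1}{29301} \approx -3.4129 \cdot 10^{-5}$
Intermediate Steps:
$j{\left(c,X \right)} = 2 X$
$\frac{1}{j{\left(119,8 + 8 \cdot 7 \right)} - 29429} = \frac{1}{2 \left(8 + 8 \cdot 7\right) - 29429} = \frac{1}{2 \left(8 + 56\right) - 29429} = \frac{1}{2 \cdot 64 - 29429} = \frac{1}{128 - 29429} = \frac{1}{-29301} = - \frac{1}{29301}$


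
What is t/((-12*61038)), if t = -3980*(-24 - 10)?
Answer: -16915/91557 ≈ -0.18475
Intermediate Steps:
t = 135320 (t = -3980*(-34) = -199*(-680) = 135320)
t/((-12*61038)) = 135320/((-12*61038)) = 135320/(-732456) = 135320*(-1/732456) = -16915/91557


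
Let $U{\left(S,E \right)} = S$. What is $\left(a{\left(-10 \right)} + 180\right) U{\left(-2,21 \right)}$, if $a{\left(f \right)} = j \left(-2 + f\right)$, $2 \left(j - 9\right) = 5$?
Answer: $-84$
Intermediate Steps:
$j = \frac{23}{2}$ ($j = 9 + \frac{1}{2} \cdot 5 = 9 + \frac{5}{2} = \frac{23}{2} \approx 11.5$)
$a{\left(f \right)} = -23 + \frac{23 f}{2}$ ($a{\left(f \right)} = \frac{23 \left(-2 + f\right)}{2} = -23 + \frac{23 f}{2}$)
$\left(a{\left(-10 \right)} + 180\right) U{\left(-2,21 \right)} = \left(\left(-23 + \frac{23}{2} \left(-10\right)\right) + 180\right) \left(-2\right) = \left(\left(-23 - 115\right) + 180\right) \left(-2\right) = \left(-138 + 180\right) \left(-2\right) = 42 \left(-2\right) = -84$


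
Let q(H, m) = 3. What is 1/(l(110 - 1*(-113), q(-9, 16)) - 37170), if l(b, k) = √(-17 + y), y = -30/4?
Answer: -10620/394745407 - I*√2/394745407 ≈ -2.6903e-5 - 3.5826e-9*I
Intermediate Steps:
y = -15/2 (y = -30/4 = -3*5/2 = -15/2 ≈ -7.5000)
l(b, k) = 7*I*√2/2 (l(b, k) = √(-17 - 15/2) = √(-49/2) = 7*I*√2/2)
1/(l(110 - 1*(-113), q(-9, 16)) - 37170) = 1/(7*I*√2/2 - 37170) = 1/(-37170 + 7*I*√2/2)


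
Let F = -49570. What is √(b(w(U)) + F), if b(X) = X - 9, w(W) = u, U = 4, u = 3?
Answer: 2*I*√12394 ≈ 222.66*I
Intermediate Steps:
w(W) = 3
b(X) = -9 + X
√(b(w(U)) + F) = √((-9 + 3) - 49570) = √(-6 - 49570) = √(-49576) = 2*I*√12394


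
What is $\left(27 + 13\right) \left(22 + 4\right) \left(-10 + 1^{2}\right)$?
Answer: $-9360$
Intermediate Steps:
$\left(27 + 13\right) \left(22 + 4\right) \left(-10 + 1^{2}\right) = 40 \cdot 26 \left(-10 + 1\right) = 40 \cdot 26 \left(-9\right) = 40 \left(-234\right) = -9360$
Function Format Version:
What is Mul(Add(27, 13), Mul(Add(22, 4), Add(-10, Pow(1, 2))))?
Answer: -9360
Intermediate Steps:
Mul(Add(27, 13), Mul(Add(22, 4), Add(-10, Pow(1, 2)))) = Mul(40, Mul(26, Add(-10, 1))) = Mul(40, Mul(26, -9)) = Mul(40, -234) = -9360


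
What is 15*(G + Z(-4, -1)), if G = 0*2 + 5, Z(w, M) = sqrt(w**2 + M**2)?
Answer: 75 + 15*sqrt(17) ≈ 136.85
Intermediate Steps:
Z(w, M) = sqrt(M**2 + w**2)
G = 5 (G = 0 + 5 = 5)
15*(G + Z(-4, -1)) = 15*(5 + sqrt((-1)**2 + (-4)**2)) = 15*(5 + sqrt(1 + 16)) = 15*(5 + sqrt(17)) = 75 + 15*sqrt(17)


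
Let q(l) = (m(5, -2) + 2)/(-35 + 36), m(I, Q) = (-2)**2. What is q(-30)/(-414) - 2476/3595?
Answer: -174439/248055 ≈ -0.70323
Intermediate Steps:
m(I, Q) = 4
q(l) = 6 (q(l) = (4 + 2)/(-35 + 36) = 6/1 = 6*1 = 6)
q(-30)/(-414) - 2476/3595 = 6/(-414) - 2476/3595 = 6*(-1/414) - 2476*1/3595 = -1/69 - 2476/3595 = -174439/248055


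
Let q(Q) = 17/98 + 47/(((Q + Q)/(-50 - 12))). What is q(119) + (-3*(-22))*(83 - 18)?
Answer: 7127031/1666 ≈ 4277.9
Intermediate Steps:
q(Q) = 17/98 - 1457/Q (q(Q) = 17*(1/98) + 47/(((2*Q)/(-62))) = 17/98 + 47/(((2*Q)*(-1/62))) = 17/98 + 47/((-Q/31)) = 17/98 + 47*(-31/Q) = 17/98 - 1457/Q)
q(119) + (-3*(-22))*(83 - 18) = (17/98 - 1457/119) + (-3*(-22))*(83 - 18) = (17/98 - 1457*1/119) + 66*65 = (17/98 - 1457/119) + 4290 = -20109/1666 + 4290 = 7127031/1666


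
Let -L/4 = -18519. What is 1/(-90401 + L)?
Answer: -1/16325 ≈ -6.1256e-5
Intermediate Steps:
L = 74076 (L = -4*(-18519) = 74076)
1/(-90401 + L) = 1/(-90401 + 74076) = 1/(-16325) = -1/16325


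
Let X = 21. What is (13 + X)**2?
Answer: 1156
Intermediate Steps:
(13 + X)**2 = (13 + 21)**2 = 34**2 = 1156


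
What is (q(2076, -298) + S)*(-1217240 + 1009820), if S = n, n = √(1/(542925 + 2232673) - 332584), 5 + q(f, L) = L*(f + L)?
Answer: 109901279580 - 103710*I*√2562208596968193138/1387799 ≈ 1.099e+11 - 1.1962e+8*I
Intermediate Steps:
q(f, L) = -5 + L*(L + f) (q(f, L) = -5 + L*(f + L) = -5 + L*(L + f))
n = I*√2562208596968193138/2775598 (n = √(1/2775598 - 332584) = √(-923119485231/2775598) = I*√2562208596968193138/2775598 ≈ 576.7*I)
S = I*√2562208596968193138/2775598 ≈ 576.7*I
(q(2076, -298) + S)*(-1217240 + 1009820) = ((-5 + (-298)² - 298*2076) + I*√2562208596968193138/2775598)*(-1217240 + 1009820) = ((-5 + 88804 - 618648) + I*√2562208596968193138/2775598)*(-207420) = (-529849 + I*√2562208596968193138/2775598)*(-207420) = 109901279580 - 103710*I*√2562208596968193138/1387799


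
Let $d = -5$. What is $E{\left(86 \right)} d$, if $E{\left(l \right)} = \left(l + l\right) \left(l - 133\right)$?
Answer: $40420$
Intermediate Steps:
$E{\left(l \right)} = 2 l \left(-133 + l\right)$
$E{\left(86 \right)} d = 2 \cdot 86 \left(-133 + 86\right) \left(-5\right) = 2 \cdot 86 \left(-47\right) \left(-5\right) = \left(-8084\right) \left(-5\right) = 40420$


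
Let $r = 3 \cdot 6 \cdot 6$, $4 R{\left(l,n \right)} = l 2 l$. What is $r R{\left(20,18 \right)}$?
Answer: $21600$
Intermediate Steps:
$R{\left(l,n \right)} = \frac{l^{2}}{2}$ ($R{\left(l,n \right)} = \frac{l 2 l}{4} = \frac{2 l l}{4} = \frac{2 l^{2}}{4} = \frac{l^{2}}{2}$)
$r = 108$ ($r = 18 \cdot 6 = 108$)
$r R{\left(20,18 \right)} = 108 \frac{20^{2}}{2} = 108 \cdot \frac{1}{2} \cdot 400 = 108 \cdot 200 = 21600$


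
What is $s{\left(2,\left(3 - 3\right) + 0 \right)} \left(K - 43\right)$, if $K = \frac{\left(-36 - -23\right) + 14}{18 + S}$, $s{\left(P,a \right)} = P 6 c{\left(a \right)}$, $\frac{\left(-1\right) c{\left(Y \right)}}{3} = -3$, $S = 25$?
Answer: $- \frac{199584}{43} \approx -4641.5$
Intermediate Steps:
$c{\left(Y \right)} = 9$ ($c{\left(Y \right)} = \left(-3\right) \left(-3\right) = 9$)
$s{\left(P,a \right)} = 54 P$ ($s{\left(P,a \right)} = P 6 \cdot 9 = 6 P 9 = 54 P$)
$K = \frac{1}{43}$ ($K = \frac{\left(-36 - -23\right) + 14}{18 + 25} = \frac{\left(-36 + 23\right) + 14}{43} = \left(-13 + 14\right) \frac{1}{43} = 1 \cdot \frac{1}{43} = \frac{1}{43} \approx 0.023256$)
$s{\left(2,\left(3 - 3\right) + 0 \right)} \left(K - 43\right) = 54 \cdot 2 \left(\frac{1}{43} - 43\right) = 108 \left(- \frac{1848}{43}\right) = - \frac{199584}{43}$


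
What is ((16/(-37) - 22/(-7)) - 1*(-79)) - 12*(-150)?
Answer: 487363/259 ≈ 1881.7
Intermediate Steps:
((16/(-37) - 22/(-7)) - 1*(-79)) - 12*(-150) = ((16*(-1/37) - 22*(-⅐)) + 79) + 1800 = ((-16/37 + 22/7) + 79) + 1800 = (702/259 + 79) + 1800 = 21163/259 + 1800 = 487363/259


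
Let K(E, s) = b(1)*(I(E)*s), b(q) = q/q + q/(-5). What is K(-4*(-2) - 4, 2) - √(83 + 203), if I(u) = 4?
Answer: 32/5 - √286 ≈ -10.512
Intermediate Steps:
b(q) = 1 - q/5 (b(q) = 1 + q*(-⅕) = 1 - q/5)
K(E, s) = 16*s/5 (K(E, s) = (1 - ⅕*1)*(4*s) = (1 - ⅕)*(4*s) = 4*(4*s)/5 = 16*s/5)
K(-4*(-2) - 4, 2) - √(83 + 203) = (16/5)*2 - √(83 + 203) = 32/5 - √286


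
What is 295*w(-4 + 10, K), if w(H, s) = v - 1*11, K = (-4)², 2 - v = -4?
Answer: -1475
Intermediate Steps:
v = 6 (v = 2 - 1*(-4) = 2 + 4 = 6)
K = 16
w(H, s) = -5 (w(H, s) = 6 - 1*11 = 6 - 11 = -5)
295*w(-4 + 10, K) = 295*(-5) = -1475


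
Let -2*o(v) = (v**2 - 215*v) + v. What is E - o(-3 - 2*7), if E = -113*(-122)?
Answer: 31499/2 ≈ 15750.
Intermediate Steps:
E = 13786
o(v) = 107*v - v**2/2 (o(v) = -((v**2 - 215*v) + v)/2 = -(v**2 - 214*v)/2 = 107*v - v**2/2)
E - o(-3 - 2*7) = 13786 - (-3 - 2*7)*(214 - (-3 - 2*7))/2 = 13786 - (-3 - 14)*(214 - (-3 - 14))/2 = 13786 - (-17)*(214 - 1*(-17))/2 = 13786 - (-17)*(214 + 17)/2 = 13786 - (-17)*231/2 = 13786 - 1*(-3927/2) = 13786 + 3927/2 = 31499/2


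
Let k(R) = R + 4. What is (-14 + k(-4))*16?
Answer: -224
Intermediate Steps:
k(R) = 4 + R
(-14 + k(-4))*16 = (-14 + (4 - 4))*16 = (-14 + 0)*16 = -14*16 = -224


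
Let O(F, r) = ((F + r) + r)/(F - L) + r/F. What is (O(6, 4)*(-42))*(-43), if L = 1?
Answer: 31304/5 ≈ 6260.8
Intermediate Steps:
O(F, r) = r/F + (F + 2*r)/(-1 + F) (O(F, r) = ((F + r) + r)/(F - 1*1) + r/F = (F + 2*r)/(F - 1) + r/F = (F + 2*r)/(-1 + F) + r/F = r/F + (F + 2*r)/(-1 + F))
(O(6, 4)*(-42))*(-43) = (((6**2 - 1*4 + 3*6*4)/(6*(-1 + 6)))*(-42))*(-43) = (((1/6)*(36 - 4 + 72)/5)*(-42))*(-43) = (((1/6)*(1/5)*104)*(-42))*(-43) = ((52/15)*(-42))*(-43) = -728/5*(-43) = 31304/5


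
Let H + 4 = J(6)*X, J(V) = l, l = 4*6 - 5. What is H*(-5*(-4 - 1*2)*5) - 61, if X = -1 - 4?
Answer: -14911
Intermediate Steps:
X = -5
l = 19 (l = 24 - 5 = 19)
J(V) = 19
H = -99 (H = -4 + 19*(-5) = -4 - 95 = -99)
H*(-5*(-4 - 1*2)*5) - 61 = -99*(-5*(-4 - 1*2))*5 - 61 = -99*(-5*(-4 - 2))*5 - 61 = -99*(-5*(-6))*5 - 61 = -2970*5 - 61 = -99*150 - 61 = -14850 - 61 = -14911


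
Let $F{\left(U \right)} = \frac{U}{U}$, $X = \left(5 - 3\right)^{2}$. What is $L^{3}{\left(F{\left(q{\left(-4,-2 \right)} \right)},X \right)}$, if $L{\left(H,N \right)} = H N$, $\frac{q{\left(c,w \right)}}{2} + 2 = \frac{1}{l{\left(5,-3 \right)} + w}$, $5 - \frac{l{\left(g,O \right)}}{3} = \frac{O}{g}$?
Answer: $64$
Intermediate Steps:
$X = 4$ ($X = 2^{2} = 4$)
$l{\left(g,O \right)} = 15 - \frac{3 O}{g}$ ($l{\left(g,O \right)} = 15 - 3 \frac{O}{g} = 15 - \frac{3 O}{g}$)
$q{\left(c,w \right)} = -4 + \frac{2}{\frac{84}{5} + w}$ ($q{\left(c,w \right)} = -4 + \frac{2}{\left(15 - - \frac{9}{5}\right) + w} = -4 + \frac{2}{\left(15 - \left(-9\right) \frac{1}{5}\right) + w} = -4 + \frac{2}{\left(15 + \frac{9}{5}\right) + w} = -4 + \frac{2}{\frac{84}{5} + w}$)
$F{\left(U \right)} = 1$
$L^{3}{\left(F{\left(q{\left(-4,-2 \right)} \right)},X \right)} = \left(1 \cdot 4\right)^{3} = 4^{3} = 64$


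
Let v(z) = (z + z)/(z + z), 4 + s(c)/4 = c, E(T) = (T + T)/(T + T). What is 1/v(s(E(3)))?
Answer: 1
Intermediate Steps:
E(T) = 1 (E(T) = (2*T)/((2*T)) = (2*T)*(1/(2*T)) = 1)
s(c) = -16 + 4*c
v(z) = 1 (v(z) = (2*z)/((2*z)) = (2*z)*(1/(2*z)) = 1)
1/v(s(E(3))) = 1/1 = 1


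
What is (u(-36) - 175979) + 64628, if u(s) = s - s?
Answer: -111351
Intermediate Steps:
u(s) = 0
(u(-36) - 175979) + 64628 = (0 - 175979) + 64628 = -175979 + 64628 = -111351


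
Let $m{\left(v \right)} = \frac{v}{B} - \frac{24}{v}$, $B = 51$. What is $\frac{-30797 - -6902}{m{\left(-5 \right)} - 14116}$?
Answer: $\frac{6093225}{3598381} \approx 1.6933$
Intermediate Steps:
$m{\left(v \right)} = - \frac{24}{v} + \frac{v}{51}$ ($m{\left(v \right)} = \frac{v}{51} - \frac{24}{v} = - \frac{24}{v} + \frac{v}{51}$)
$\frac{-30797 - -6902}{m{\left(-5 \right)} - 14116} = \frac{-30797 - -6902}{\left(- \frac{24}{-5} + \frac{1}{51} \left(-5\right)\right) - 14116} = \frac{-30797 + \left(-11295 + 18197\right)}{\left(\left(-24\right) \left(- \frac{1}{5}\right) - \frac{5}{51}\right) - 14116} = \frac{-30797 + 6902}{\left(\frac{24}{5} - \frac{5}{51}\right) - 14116} = - \frac{23895}{\frac{1199}{255} - 14116} = - \frac{23895}{- \frac{3598381}{255}} = \left(-23895\right) \left(- \frac{255}{3598381}\right) = \frac{6093225}{3598381}$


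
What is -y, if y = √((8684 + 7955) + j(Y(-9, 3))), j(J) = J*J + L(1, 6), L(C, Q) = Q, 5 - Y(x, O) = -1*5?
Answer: -√16745 ≈ -129.40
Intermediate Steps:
Y(x, O) = 10 (Y(x, O) = 5 - (-1)*5 = 5 - 1*(-5) = 5 + 5 = 10)
j(J) = 6 + J² (j(J) = J*J + 6 = J² + 6 = 6 + J²)
y = √16745 (y = √((8684 + 7955) + (6 + 10²)) = √(16639 + (6 + 100)) = √(16639 + 106) = √16745 ≈ 129.40)
-y = -√16745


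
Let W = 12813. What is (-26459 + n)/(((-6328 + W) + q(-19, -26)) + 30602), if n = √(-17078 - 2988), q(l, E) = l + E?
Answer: -26459/37042 + I*√20066/37042 ≈ -0.7143 + 0.0038242*I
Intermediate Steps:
q(l, E) = E + l
n = I*√20066 (n = √(-20066) = I*√20066 ≈ 141.65*I)
(-26459 + n)/(((-6328 + W) + q(-19, -26)) + 30602) = (-26459 + I*√20066)/(((-6328 + 12813) + (-26 - 19)) + 30602) = (-26459 + I*√20066)/((6485 - 45) + 30602) = (-26459 + I*√20066)/(6440 + 30602) = (-26459 + I*√20066)/37042 = (-26459 + I*√20066)*(1/37042) = -26459/37042 + I*√20066/37042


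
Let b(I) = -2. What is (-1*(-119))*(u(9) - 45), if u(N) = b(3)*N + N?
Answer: -6426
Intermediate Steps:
u(N) = -N (u(N) = -2*N + N = -N)
(-1*(-119))*(u(9) - 45) = (-1*(-119))*(-1*9 - 45) = 119*(-9 - 45) = 119*(-54) = -6426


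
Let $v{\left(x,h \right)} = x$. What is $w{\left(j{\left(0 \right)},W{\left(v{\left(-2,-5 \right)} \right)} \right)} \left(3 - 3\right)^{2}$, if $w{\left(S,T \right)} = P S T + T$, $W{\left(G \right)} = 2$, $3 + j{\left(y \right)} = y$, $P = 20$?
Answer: $0$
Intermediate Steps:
$j{\left(y \right)} = -3 + y$
$w{\left(S,T \right)} = T + 20 S T$ ($w{\left(S,T \right)} = 20 S T + T = T + 20 S T$)
$w{\left(j{\left(0 \right)},W{\left(v{\left(-2,-5 \right)} \right)} \right)} \left(3 - 3\right)^{2} = 2 \left(1 + 20 \left(-3 + 0\right)\right) \left(3 - 3\right)^{2} = 2 \left(1 + 20 \left(-3\right)\right) 0^{2} = 2 \left(1 - 60\right) 0 = 2 \left(-59\right) 0 = \left(-118\right) 0 = 0$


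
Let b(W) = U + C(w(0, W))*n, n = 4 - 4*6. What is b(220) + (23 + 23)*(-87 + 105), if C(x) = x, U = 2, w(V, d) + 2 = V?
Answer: 870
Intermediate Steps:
w(V, d) = -2 + V
n = -20 (n = 4 - 24 = -20)
b(W) = 42 (b(W) = 2 + (-2 + 0)*(-20) = 2 - 2*(-20) = 2 + 40 = 42)
b(220) + (23 + 23)*(-87 + 105) = 42 + (23 + 23)*(-87 + 105) = 42 + 46*18 = 42 + 828 = 870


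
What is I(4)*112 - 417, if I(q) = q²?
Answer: 1375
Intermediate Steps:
I(4)*112 - 417 = 4²*112 - 417 = 16*112 - 417 = 1792 - 417 = 1375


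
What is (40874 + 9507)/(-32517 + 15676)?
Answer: -50381/16841 ≈ -2.9916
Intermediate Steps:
(40874 + 9507)/(-32517 + 15676) = 50381/(-16841) = 50381*(-1/16841) = -50381/16841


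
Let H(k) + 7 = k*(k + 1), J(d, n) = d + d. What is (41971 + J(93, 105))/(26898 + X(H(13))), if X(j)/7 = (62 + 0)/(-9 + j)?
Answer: 3499031/2232751 ≈ 1.5671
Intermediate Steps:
J(d, n) = 2*d
H(k) = -7 + k*(1 + k) (H(k) = -7 + k*(k + 1) = -7 + k*(1 + k))
X(j) = 434/(-9 + j) (X(j) = 7*((62 + 0)/(-9 + j)) = 7*(62/(-9 + j)) = 434/(-9 + j))
(41971 + J(93, 105))/(26898 + X(H(13))) = (41971 + 2*93)/(26898 + 434/(-9 + (-7 + 13 + 13²))) = (41971 + 186)/(26898 + 434/(-9 + (-7 + 13 + 169))) = 42157/(26898 + 434/(-9 + 175)) = 42157/(26898 + 434/166) = 42157/(26898 + 434*(1/166)) = 42157/(26898 + 217/83) = 42157/(2232751/83) = 42157*(83/2232751) = 3499031/2232751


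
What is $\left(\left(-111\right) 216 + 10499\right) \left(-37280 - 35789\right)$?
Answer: $984750913$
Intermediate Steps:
$\left(\left(-111\right) 216 + 10499\right) \left(-37280 - 35789\right) = \left(-23976 + 10499\right) \left(-73069\right) = \left(-13477\right) \left(-73069\right) = 984750913$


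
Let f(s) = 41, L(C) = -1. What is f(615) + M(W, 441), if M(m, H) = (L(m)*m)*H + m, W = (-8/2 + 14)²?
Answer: -43959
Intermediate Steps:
W = 100 (W = (-8*½ + 14)² = (-4 + 14)² = 10² = 100)
M(m, H) = m - H*m (M(m, H) = (-m)*H + m = -H*m + m = m - H*m)
f(615) + M(W, 441) = 41 + 100*(1 - 1*441) = 41 + 100*(1 - 441) = 41 + 100*(-440) = 41 - 44000 = -43959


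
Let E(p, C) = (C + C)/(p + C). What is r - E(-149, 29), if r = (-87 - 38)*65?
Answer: -487471/60 ≈ -8124.5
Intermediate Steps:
E(p, C) = 2*C/(C + p) (E(p, C) = (2*C)/(C + p) = 2*C/(C + p))
r = -8125 (r = -125*65 = -8125)
r - E(-149, 29) = -8125 - 2*29/(29 - 149) = -8125 - 2*29/(-120) = -8125 - 2*29*(-1)/120 = -8125 - 1*(-29/60) = -8125 + 29/60 = -487471/60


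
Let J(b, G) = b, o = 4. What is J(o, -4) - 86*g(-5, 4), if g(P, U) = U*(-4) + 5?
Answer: 950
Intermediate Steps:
g(P, U) = 5 - 4*U (g(P, U) = -4*U + 5 = 5 - 4*U)
J(o, -4) - 86*g(-5, 4) = 4 - 86*(5 - 4*4) = 4 - 86*(5 - 16) = 4 - 86*(-11) = 4 + 946 = 950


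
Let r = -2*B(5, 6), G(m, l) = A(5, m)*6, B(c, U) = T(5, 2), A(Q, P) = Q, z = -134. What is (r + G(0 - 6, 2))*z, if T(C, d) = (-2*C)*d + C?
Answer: -8040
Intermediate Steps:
T(C, d) = C - 2*C*d (T(C, d) = -2*C*d + C = C - 2*C*d)
B(c, U) = -15 (B(c, U) = 5*(1 - 2*2) = 5*(1 - 4) = 5*(-3) = -15)
G(m, l) = 30 (G(m, l) = 5*6 = 30)
r = 30 (r = -2*(-15) = 30)
(r + G(0 - 6, 2))*z = (30 + 30)*(-134) = 60*(-134) = -8040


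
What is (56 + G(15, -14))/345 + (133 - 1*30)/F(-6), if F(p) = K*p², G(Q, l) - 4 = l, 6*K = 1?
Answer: 173/10 ≈ 17.300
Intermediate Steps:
K = ⅙ (K = (⅙)*1 = ⅙ ≈ 0.16667)
G(Q, l) = 4 + l
F(p) = p²/6
(56 + G(15, -14))/345 + (133 - 1*30)/F(-6) = (56 + (4 - 14))/345 + (133 - 1*30)/(((⅙)*(-6)²)) = (56 - 10)*(1/345) + (133 - 30)/(((⅙)*36)) = 46*(1/345) + 103/6 = 2/15 + 103*(⅙) = 2/15 + 103/6 = 173/10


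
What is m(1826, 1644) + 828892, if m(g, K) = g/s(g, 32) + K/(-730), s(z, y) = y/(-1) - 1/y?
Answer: 62017409854/74825 ≈ 8.2883e+5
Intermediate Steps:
s(z, y) = -y - 1/y (s(z, y) = y*(-1) - 1/y = -y - 1/y)
m(g, K) = -32*g/1025 - K/730 (m(g, K) = g/(-1*32 - 1/32) + K/(-730) = g/(-32 - 1*1/32) + K*(-1/730) = g/(-32 - 1/32) - K/730 = g/(-1025/32) - K/730 = g*(-32/1025) - K/730 = -32*g/1025 - K/730)
m(1826, 1644) + 828892 = (-32/1025*1826 - 1/730*1644) + 828892 = (-58432/1025 - 822/365) + 828892 = -4434046/74825 + 828892 = 62017409854/74825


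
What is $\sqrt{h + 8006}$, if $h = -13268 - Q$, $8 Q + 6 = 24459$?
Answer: $\frac{i \sqrt{133098}}{4} \approx 91.207 i$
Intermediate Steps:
$Q = \frac{24453}{8}$ ($Q = - \frac{3}{4} + \frac{1}{8} \cdot 24459 = - \frac{3}{4} + \frac{24459}{8} = \frac{24453}{8} \approx 3056.6$)
$h = - \frac{130597}{8}$ ($h = -13268 - \frac{24453}{8} = - \frac{130597}{8} \approx -16325.0$)
$\sqrt{h + 8006} = \sqrt{- \frac{130597}{8} + 8006} = \sqrt{- \frac{66549}{8}} = \frac{i \sqrt{133098}}{4}$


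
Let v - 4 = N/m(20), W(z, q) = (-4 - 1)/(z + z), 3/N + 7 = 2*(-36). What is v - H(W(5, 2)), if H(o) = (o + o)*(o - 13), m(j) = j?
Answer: -15013/1580 ≈ -9.5019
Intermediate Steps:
N = -3/79 (N = 3/(-7 + 2*(-36)) = 3/(-7 - 72) = 3/(-79) = 3*(-1/79) = -3/79 ≈ -0.037975)
W(z, q) = -5/(2*z) (W(z, q) = -5*1/(2*z) = -5/(2*z))
H(o) = 2*o*(-13 + o) (H(o) = (2*o)*(-13 + o) = 2*o*(-13 + o))
v = 6317/1580 (v = 4 - 3/79/20 = 4 - 3/79*1/20 = 4 - 3/1580 = 6317/1580 ≈ 3.9981)
v - H(W(5, 2)) = 6317/1580 - 2*(-5/2/5)*(-13 - 5/2/5) = 6317/1580 - 2*(-5/2*⅕)*(-13 - 5/2*⅕) = 6317/1580 - 2*(-1)*(-13 - ½)/2 = 6317/1580 - 2*(-1)*(-27)/(2*2) = 6317/1580 - 1*27/2 = 6317/1580 - 27/2 = -15013/1580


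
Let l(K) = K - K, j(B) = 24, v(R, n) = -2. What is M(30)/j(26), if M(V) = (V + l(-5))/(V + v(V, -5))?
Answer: 5/112 ≈ 0.044643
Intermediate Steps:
l(K) = 0
M(V) = V/(-2 + V) (M(V) = (V + 0)/(V - 2) = V/(-2 + V))
M(30)/j(26) = (30/(-2 + 30))/24 = (30/28)*(1/24) = (30*(1/28))*(1/24) = (15/14)*(1/24) = 5/112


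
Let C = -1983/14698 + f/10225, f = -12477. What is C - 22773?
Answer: -3422690652771/150287050 ≈ -22774.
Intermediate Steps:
C = -203663121/150287050 (C = -1983/14698 - 12477/10225 = -203663121/150287050 ≈ -1.3552)
C - 22773 = -203663121/150287050 - 22773 = -3422690652771/150287050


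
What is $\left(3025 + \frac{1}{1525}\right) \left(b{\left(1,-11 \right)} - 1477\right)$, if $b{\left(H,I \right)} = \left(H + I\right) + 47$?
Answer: $- \frac{1328580288}{305} \approx -4.356 \cdot 10^{6}$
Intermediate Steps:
$b{\left(H,I \right)} = 47 + H + I$
$\left(3025 + \frac{1}{1525}\right) \left(b{\left(1,-11 \right)} - 1477\right) = \left(3025 + \frac{1}{1525}\right) \left(\left(47 + 1 - 11\right) - 1477\right) = \left(3025 + \frac{1}{1525}\right) \left(37 - 1477\right) = \frac{4613126}{1525} \left(-1440\right) = - \frac{1328580288}{305}$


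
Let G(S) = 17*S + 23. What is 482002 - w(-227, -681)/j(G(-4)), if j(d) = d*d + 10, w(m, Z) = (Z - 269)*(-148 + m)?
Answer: 196103564/407 ≈ 4.8183e+5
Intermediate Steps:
G(S) = 23 + 17*S
w(m, Z) = (-269 + Z)*(-148 + m)
j(d) = 10 + d² (j(d) = d² + 10 = 10 + d²)
482002 - w(-227, -681)/j(G(-4)) = 482002 - (39812 - 269*(-227) - 148*(-681) - 681*(-227))/(10 + (23 + 17*(-4))²) = 482002 - (39812 + 61063 + 100788 + 154587)/(10 + (23 - 68)²) = 482002 - 356250/(10 + (-45)²) = 482002 - 356250/(10 + 2025) = 482002 - 356250/2035 = 482002 - 1*71250/407 = 482002 - 71250/407 = 196103564/407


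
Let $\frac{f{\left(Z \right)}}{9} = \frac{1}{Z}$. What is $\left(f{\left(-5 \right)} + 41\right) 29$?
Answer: $\frac{5684}{5} \approx 1136.8$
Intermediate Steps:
$f{\left(Z \right)} = \frac{9}{Z}$
$\left(f{\left(-5 \right)} + 41\right) 29 = \left(\frac{9}{-5} + 41\right) 29 = \left(9 \left(- \frac{1}{5}\right) + 41\right) 29 = \left(- \frac{9}{5} + 41\right) 29 = \frac{196}{5} \cdot 29 = \frac{5684}{5}$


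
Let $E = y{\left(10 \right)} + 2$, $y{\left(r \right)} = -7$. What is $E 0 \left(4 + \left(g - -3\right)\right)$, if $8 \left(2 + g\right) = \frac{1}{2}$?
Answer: $0$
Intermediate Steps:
$g = - \frac{31}{16}$ ($g = -2 + \frac{1}{8 \cdot 2} = -2 + \frac{1}{8} \cdot \frac{1}{2} = -2 + \frac{1}{16} = - \frac{31}{16} \approx -1.9375$)
$E = -5$ ($E = -7 + 2 = -5$)
$E 0 \left(4 + \left(g - -3\right)\right) = - 5 \cdot 0 \left(4 - - \frac{17}{16}\right) = - 5 \cdot 0 \left(4 + \left(- \frac{31}{16} + 3\right)\right) = - 5 \cdot 0 \left(4 + \frac{17}{16}\right) = - 5 \cdot 0 \cdot \frac{81}{16} = \left(-5\right) 0 = 0$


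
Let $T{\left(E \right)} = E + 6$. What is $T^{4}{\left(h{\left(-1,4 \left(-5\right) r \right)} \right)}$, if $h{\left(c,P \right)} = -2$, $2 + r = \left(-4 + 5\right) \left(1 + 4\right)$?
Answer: $256$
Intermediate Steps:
$r = 3$ ($r = -2 + \left(-4 + 5\right) \left(1 + 4\right) = -2 + 1 \cdot 5 = -2 + 5 = 3$)
$T{\left(E \right)} = 6 + E$
$T^{4}{\left(h{\left(-1,4 \left(-5\right) r \right)} \right)} = \left(6 - 2\right)^{4} = 4^{4} = 256$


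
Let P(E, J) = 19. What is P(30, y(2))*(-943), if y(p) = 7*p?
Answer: -17917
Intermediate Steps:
P(30, y(2))*(-943) = 19*(-943) = -17917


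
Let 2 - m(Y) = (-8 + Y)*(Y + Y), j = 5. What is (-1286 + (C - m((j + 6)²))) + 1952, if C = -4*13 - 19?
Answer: 27939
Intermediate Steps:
C = -71 (C = -52 - 19 = -71)
m(Y) = 2 - 2*Y*(-8 + Y) (m(Y) = 2 - (-8 + Y)*(Y + Y) = 2 - (-8 + Y)*2*Y = 2 - 2*Y*(-8 + Y))
(-1286 + (C - m((j + 6)²))) + 1952 = (-1286 + (-71 - (2 - 2*(5 + 6)⁴ + 16*(5 + 6)²))) + 1952 = (-1286 + (-71 - (2 - 2*(11²)² + 16*11²))) + 1952 = (-1286 + (-71 - (2 - 2*121² + 16*121))) + 1952 = (-1286 + (-71 - (2 - 2*14641 + 1936))) + 1952 = (-1286 + (-71 - (2 - 29282 + 1936))) + 1952 = (-1286 + (-71 - 1*(-27344))) + 1952 = (-1286 + (-71 + 27344)) + 1952 = (-1286 + 27273) + 1952 = 25987 + 1952 = 27939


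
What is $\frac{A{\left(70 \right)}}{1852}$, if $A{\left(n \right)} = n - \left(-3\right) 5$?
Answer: $\frac{85}{1852} \approx 0.045896$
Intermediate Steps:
$A{\left(n \right)} = 15 + n$ ($A{\left(n \right)} = n - -15 = n + 15 = 15 + n$)
$\frac{A{\left(70 \right)}}{1852} = \frac{15 + 70}{1852} = 85 \cdot \frac{1}{1852} = \frac{85}{1852}$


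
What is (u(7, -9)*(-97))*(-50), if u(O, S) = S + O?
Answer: -9700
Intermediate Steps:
u(O, S) = O + S
(u(7, -9)*(-97))*(-50) = ((7 - 9)*(-97))*(-50) = -2*(-97)*(-50) = 194*(-50) = -9700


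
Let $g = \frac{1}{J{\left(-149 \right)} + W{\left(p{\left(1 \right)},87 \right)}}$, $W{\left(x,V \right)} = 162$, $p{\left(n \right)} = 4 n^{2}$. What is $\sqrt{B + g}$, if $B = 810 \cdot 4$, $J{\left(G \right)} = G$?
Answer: $\frac{\sqrt{547573}}{13} \approx 56.922$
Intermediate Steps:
$g = \frac{1}{13}$ ($g = \frac{1}{-149 + 162} = \frac{1}{13} \approx 0.076923$)
$B = 3240$
$\sqrt{B + g} = \sqrt{3240 + \frac{1}{13}} = \sqrt{\frac{42121}{13}} = \frac{\sqrt{547573}}{13}$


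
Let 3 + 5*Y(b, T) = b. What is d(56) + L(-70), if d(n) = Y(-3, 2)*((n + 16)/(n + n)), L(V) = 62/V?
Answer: -58/35 ≈ -1.6571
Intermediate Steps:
Y(b, T) = -3/5 + b/5
d(n) = -3*(16 + n)/(5*n) (d(n) = (-3/5 + (1/5)*(-3))*((n + 16)/(n + n)) = (-3/5 - 3/5)*((16 + n)/((2*n))) = -6*(16 + n)*1/(2*n)/5 = -3*(16 + n)/(5*n))
d(56) + L(-70) = (3/5)*(-16 - 1*56)/56 + 62/(-70) = (3/5)*(1/56)*(-16 - 56) + 62*(-1/70) = (3/5)*(1/56)*(-72) - 31/35 = -27/35 - 31/35 = -58/35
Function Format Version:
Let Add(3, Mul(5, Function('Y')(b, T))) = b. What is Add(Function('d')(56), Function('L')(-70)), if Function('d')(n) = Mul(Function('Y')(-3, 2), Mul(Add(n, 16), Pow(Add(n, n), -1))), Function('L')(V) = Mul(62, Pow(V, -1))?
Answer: Rational(-58, 35) ≈ -1.6571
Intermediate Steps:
Function('Y')(b, T) = Add(Rational(-3, 5), Mul(Rational(1, 5), b))
Function('d')(n) = Mul(Rational(-3, 5), Pow(n, -1), Add(16, n)) (Function('d')(n) = Mul(Add(Rational(-3, 5), Mul(Rational(1, 5), -3)), Mul(Add(n, 16), Pow(Add(n, n), -1))) = Mul(Add(Rational(-3, 5), Rational(-3, 5)), Mul(Add(16, n), Pow(Mul(2, n), -1))) = Mul(Rational(-6, 5), Mul(Add(16, n), Mul(Rational(1, 2), Pow(n, -1)))) = Mul(Rational(-6, 5), Mul(Rational(1, 2), Pow(n, -1), Add(16, n))) = Mul(Rational(-3, 5), Pow(n, -1), Add(16, n)))
Add(Function('d')(56), Function('L')(-70)) = Add(Mul(Rational(3, 5), Pow(56, -1), Add(-16, Mul(-1, 56))), Mul(62, Pow(-70, -1))) = Add(Mul(Rational(3, 5), Rational(1, 56), Add(-16, -56)), Mul(62, Rational(-1, 70))) = Add(Mul(Rational(3, 5), Rational(1, 56), -72), Rational(-31, 35)) = Add(Rational(-27, 35), Rational(-31, 35)) = Rational(-58, 35)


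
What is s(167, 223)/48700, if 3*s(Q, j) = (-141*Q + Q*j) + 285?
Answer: 13979/146100 ≈ 0.095681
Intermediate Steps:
s(Q, j) = 95 - 47*Q + Q*j/3 (s(Q, j) = ((-141*Q + Q*j) + 285)/3 = (285 - 141*Q + Q*j)/3 = 95 - 47*Q + Q*j/3)
s(167, 223)/48700 = (95 - 47*167 + (⅓)*167*223)/48700 = (95 - 7849 + 37241/3)*(1/48700) = (13979/3)*(1/48700) = 13979/146100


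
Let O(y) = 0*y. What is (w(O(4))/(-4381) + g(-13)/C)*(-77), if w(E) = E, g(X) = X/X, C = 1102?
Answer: -77/1102 ≈ -0.069873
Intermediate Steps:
O(y) = 0
g(X) = 1
(w(O(4))/(-4381) + g(-13)/C)*(-77) = (0/(-4381) + 1/1102)*(-77) = (0*(-1/4381) + 1*(1/1102))*(-77) = (0 + 1/1102)*(-77) = (1/1102)*(-77) = -77/1102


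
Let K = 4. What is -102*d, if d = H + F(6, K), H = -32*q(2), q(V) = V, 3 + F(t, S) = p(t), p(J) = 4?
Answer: 6426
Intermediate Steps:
F(t, S) = 1 (F(t, S) = -3 + 4 = 1)
H = -64 (H = -32*2 = -64)
d = -63 (d = -64 + 1 = -63)
-102*d = -102*(-63) = 6426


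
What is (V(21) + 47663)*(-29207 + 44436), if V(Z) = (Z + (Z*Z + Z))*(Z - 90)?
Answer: 218322944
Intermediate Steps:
V(Z) = (-90 + Z)*(Z² + 2*Z) (V(Z) = (Z + (Z² + Z))*(-90 + Z) = (Z + (Z + Z²))*(-90 + Z) = (Z² + 2*Z)*(-90 + Z) = (-90 + Z)*(Z² + 2*Z))
(V(21) + 47663)*(-29207 + 44436) = (21*(-180 + 21² - 88*21) + 47663)*(-29207 + 44436) = (21*(-180 + 441 - 1848) + 47663)*15229 = (21*(-1587) + 47663)*15229 = (-33327 + 47663)*15229 = 14336*15229 = 218322944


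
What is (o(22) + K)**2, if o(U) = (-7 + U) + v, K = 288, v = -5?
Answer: 88804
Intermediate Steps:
o(U) = -12 + U (o(U) = (-7 + U) - 5 = -12 + U)
(o(22) + K)**2 = ((-12 + 22) + 288)**2 = (10 + 288)**2 = 298**2 = 88804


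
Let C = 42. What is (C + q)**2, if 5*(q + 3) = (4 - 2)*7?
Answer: 43681/25 ≈ 1747.2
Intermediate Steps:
q = -1/5 (q = -3 + ((4 - 2)*7)/5 = -3 + (2*7)/5 = -3 + (1/5)*14 = -3 + 14/5 = -1/5 ≈ -0.20000)
(C + q)**2 = (42 - 1/5)**2 = (209/5)**2 = 43681/25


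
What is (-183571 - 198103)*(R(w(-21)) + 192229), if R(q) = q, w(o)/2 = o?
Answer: -73352781038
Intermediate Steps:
w(o) = 2*o
(-183571 - 198103)*(R(w(-21)) + 192229) = (-183571 - 198103)*(2*(-21) + 192229) = -381674*(-42 + 192229) = -381674*192187 = -73352781038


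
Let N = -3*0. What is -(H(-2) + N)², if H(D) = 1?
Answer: -1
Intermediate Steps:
N = 0
-(H(-2) + N)² = -(1 + 0)² = -1*1² = -1*1 = -1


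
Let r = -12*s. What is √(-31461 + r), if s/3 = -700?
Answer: I*√6261 ≈ 79.126*I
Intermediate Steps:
s = -2100 (s = 3*(-700) = -2100)
r = 25200 (r = -12*(-2100) = 25200)
√(-31461 + r) = √(-31461 + 25200) = √(-6261) = I*√6261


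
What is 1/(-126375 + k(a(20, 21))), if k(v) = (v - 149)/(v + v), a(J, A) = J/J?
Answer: -1/126449 ≈ -7.9083e-6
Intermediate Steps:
a(J, A) = 1
k(v) = (-149 + v)/(2*v) (k(v) = (-149 + v)/((2*v)) = (-149 + v)*(1/(2*v)) = (-149 + v)/(2*v))
1/(-126375 + k(a(20, 21))) = 1/(-126375 + (½)*(-149 + 1)/1) = 1/(-126375 + (½)*1*(-148)) = 1/(-126375 - 74) = 1/(-126449) = -1/126449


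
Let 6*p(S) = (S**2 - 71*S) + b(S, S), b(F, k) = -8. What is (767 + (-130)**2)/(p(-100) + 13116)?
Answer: 53001/47894 ≈ 1.1066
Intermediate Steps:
p(S) = -4/3 - 71*S/6 + S**2/6 (p(S) = ((S**2 - 71*S) - 8)/6 = (-8 + S**2 - 71*S)/6 = -4/3 - 71*S/6 + S**2/6)
(767 + (-130)**2)/(p(-100) + 13116) = (767 + (-130)**2)/((-4/3 - 71/6*(-100) + (1/6)*(-100)**2) + 13116) = (767 + 16900)/((-4/3 + 3550/3 + (1/6)*10000) + 13116) = 17667/((-4/3 + 3550/3 + 5000/3) + 13116) = 17667/(8546/3 + 13116) = 17667/(47894/3) = 17667*(3/47894) = 53001/47894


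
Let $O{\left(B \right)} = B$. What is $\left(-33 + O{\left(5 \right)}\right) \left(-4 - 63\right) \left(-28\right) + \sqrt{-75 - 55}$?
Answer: $-52528 + i \sqrt{130} \approx -52528.0 + 11.402 i$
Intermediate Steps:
$\left(-33 + O{\left(5 \right)}\right) \left(-4 - 63\right) \left(-28\right) + \sqrt{-75 - 55} = \left(-33 + 5\right) \left(-4 - 63\right) \left(-28\right) + \sqrt{-75 - 55} = \left(-28\right) \left(-67\right) \left(-28\right) + \sqrt{-130} = 1876 \left(-28\right) + i \sqrt{130} = -52528 + i \sqrt{130}$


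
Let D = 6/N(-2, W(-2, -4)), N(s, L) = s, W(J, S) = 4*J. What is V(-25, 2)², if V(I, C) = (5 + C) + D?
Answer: 16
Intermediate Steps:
D = -3 (D = 6/(-2) = 6*(-½) = -3)
V(I, C) = 2 + C (V(I, C) = (5 + C) - 3 = 2 + C)
V(-25, 2)² = (2 + 2)² = 4² = 16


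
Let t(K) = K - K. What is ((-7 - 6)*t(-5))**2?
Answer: 0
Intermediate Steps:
t(K) = 0
((-7 - 6)*t(-5))**2 = ((-7 - 6)*0)**2 = (-13*0)**2 = 0**2 = 0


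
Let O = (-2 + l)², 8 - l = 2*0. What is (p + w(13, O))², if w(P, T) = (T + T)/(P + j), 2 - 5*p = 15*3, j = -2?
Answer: 12769/3025 ≈ 4.2212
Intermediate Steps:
p = -43/5 (p = ⅖ - 3*3 = ⅖ - ⅕*45 = ⅖ - 9 = -43/5 ≈ -8.6000)
l = 8 (l = 8 - 2*0 = 8 - 1*0 = 8 + 0 = 8)
O = 36 (O = (-2 + 8)² = 6² = 36)
w(P, T) = 2*T/(-2 + P) (w(P, T) = (T + T)/(P - 2) = (2*T)/(-2 + P) = 2*T/(-2 + P))
(p + w(13, O))² = (-43/5 + 2*36/(-2 + 13))² = (-43/5 + 2*36/11)² = (-43/5 + 2*36*(1/11))² = (-43/5 + 72/11)² = (-113/55)² = 12769/3025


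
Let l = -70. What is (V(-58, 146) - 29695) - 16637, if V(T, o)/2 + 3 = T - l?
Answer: -46314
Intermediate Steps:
V(T, o) = 134 + 2*T (V(T, o) = -6 + 2*(T - 1*(-70)) = -6 + 2*(T + 70) = -6 + 2*(70 + T) = -6 + (140 + 2*T) = 134 + 2*T)
(V(-58, 146) - 29695) - 16637 = ((134 + 2*(-58)) - 29695) - 16637 = ((134 - 116) - 29695) - 16637 = (18 - 29695) - 16637 = -29677 - 16637 = -46314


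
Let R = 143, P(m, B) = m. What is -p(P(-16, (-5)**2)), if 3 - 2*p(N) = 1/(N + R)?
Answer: -190/127 ≈ -1.4961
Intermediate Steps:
p(N) = 3/2 - 1/(2*(143 + N)) (p(N) = 3/2 - 1/(2*(N + 143)) = 3/2 - 1/(2*(143 + N)))
-p(P(-16, (-5)**2)) = -(428 + 3*(-16))/(2*(143 - 16)) = -(428 - 48)/(2*127) = -380/(2*127) = -1*190/127 = -190/127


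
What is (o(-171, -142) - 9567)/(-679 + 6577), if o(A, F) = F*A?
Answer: 4905/1966 ≈ 2.4949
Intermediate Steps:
o(A, F) = A*F
(o(-171, -142) - 9567)/(-679 + 6577) = (-171*(-142) - 9567)/(-679 + 6577) = (24282 - 9567)/5898 = 14715*(1/5898) = 4905/1966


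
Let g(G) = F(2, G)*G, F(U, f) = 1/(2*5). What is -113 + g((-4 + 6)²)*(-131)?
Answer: -827/5 ≈ -165.40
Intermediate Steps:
F(U, f) = ⅒ (F(U, f) = 1/10 = ⅒)
g(G) = G/10
-113 + g((-4 + 6)²)*(-131) = -113 + ((-4 + 6)²/10)*(-131) = -113 + ((⅒)*2²)*(-131) = -113 + ((⅒)*4)*(-131) = -113 + (⅖)*(-131) = -113 - 262/5 = -827/5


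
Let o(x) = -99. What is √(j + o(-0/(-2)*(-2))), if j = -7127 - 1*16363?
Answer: 3*I*√2621 ≈ 153.59*I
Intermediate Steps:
j = -23490 (j = -7127 - 16363 = -23490)
√(j + o(-0/(-2)*(-2))) = √(-23490 - 99) = √(-23589) = 3*I*√2621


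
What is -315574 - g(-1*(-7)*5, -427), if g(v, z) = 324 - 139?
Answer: -315759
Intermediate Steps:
g(v, z) = 185
-315574 - g(-1*(-7)*5, -427) = -315574 - 1*185 = -315574 - 185 = -315759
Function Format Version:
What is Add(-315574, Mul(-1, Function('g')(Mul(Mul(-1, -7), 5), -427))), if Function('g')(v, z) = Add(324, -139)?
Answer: -315759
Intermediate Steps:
Function('g')(v, z) = 185
Add(-315574, Mul(-1, Function('g')(Mul(Mul(-1, -7), 5), -427))) = Add(-315574, Mul(-1, 185)) = Add(-315574, -185) = -315759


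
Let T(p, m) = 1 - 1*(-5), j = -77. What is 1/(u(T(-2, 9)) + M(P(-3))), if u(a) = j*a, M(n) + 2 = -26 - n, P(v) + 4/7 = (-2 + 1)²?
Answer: -7/3433 ≈ -0.0020390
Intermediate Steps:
P(v) = 3/7 (P(v) = -4/7 + (-2 + 1)² = -4/7 + (-1)² = -4/7 + 1 = 3/7)
M(n) = -28 - n (M(n) = -2 + (-26 - n) = -28 - n)
T(p, m) = 6 (T(p, m) = 1 + 5 = 6)
u(a) = -77*a
1/(u(T(-2, 9)) + M(P(-3))) = 1/(-77*6 + (-28 - 1*3/7)) = 1/(-462 + (-28 - 3/7)) = 1/(-462 - 199/7) = 1/(-3433/7) = -7/3433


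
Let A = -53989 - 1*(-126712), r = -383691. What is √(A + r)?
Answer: 6*I*√8638 ≈ 557.64*I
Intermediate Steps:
A = 72723 (A = -53989 + 126712 = 72723)
√(A + r) = √(72723 - 383691) = √(-310968) = 6*I*√8638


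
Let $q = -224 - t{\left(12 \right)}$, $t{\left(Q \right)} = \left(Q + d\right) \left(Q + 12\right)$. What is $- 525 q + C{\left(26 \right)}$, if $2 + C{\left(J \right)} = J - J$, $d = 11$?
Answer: $407398$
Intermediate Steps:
$t{\left(Q \right)} = \left(11 + Q\right) \left(12 + Q\right)$ ($t{\left(Q \right)} = \left(Q + 11\right) \left(Q + 12\right) = \left(11 + Q\right) \left(12 + Q\right)$)
$C{\left(J \right)} = -2$ ($C{\left(J \right)} = -2 + \left(J - J\right) = -2 + 0 = -2$)
$q = -776$ ($q = -224 - \left(132 + 12^{2} + 23 \cdot 12\right) = -224 - \left(132 + 144 + 276\right) = -224 - 552 = -776$)
$- 525 q + C{\left(26 \right)} = \left(-525\right) \left(-776\right) - 2 = 407400 - 2 = 407398$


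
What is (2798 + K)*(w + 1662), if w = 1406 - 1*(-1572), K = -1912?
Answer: 4111040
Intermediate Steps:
w = 2978 (w = 1406 + 1572 = 2978)
(2798 + K)*(w + 1662) = (2798 - 1912)*(2978 + 1662) = 886*4640 = 4111040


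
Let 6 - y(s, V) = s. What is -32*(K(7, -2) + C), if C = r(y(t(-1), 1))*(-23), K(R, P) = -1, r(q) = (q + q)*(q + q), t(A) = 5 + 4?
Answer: 26528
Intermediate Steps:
t(A) = 9
y(s, V) = 6 - s
r(q) = 4*q**2 (r(q) = (2*q)*(2*q) = 4*q**2)
C = -828 (C = (4*(6 - 1*9)**2)*(-23) = (4*(6 - 9)**2)*(-23) = (4*(-3)**2)*(-23) = (4*9)*(-23) = 36*(-23) = -828)
-32*(K(7, -2) + C) = -32*(-1 - 828) = -32*(-829) = 26528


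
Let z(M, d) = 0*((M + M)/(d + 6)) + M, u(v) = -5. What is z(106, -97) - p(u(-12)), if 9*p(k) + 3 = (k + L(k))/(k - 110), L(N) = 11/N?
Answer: 183413/1725 ≈ 106.33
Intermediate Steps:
z(M, d) = M (z(M, d) = 0*((2*M)/(6 + d)) + M = 0*(2*M/(6 + d)) + M = 0 + M = M)
p(k) = -1/3 + (k + 11/k)/(9*(-110 + k)) (p(k) = -1/3 + ((k + 11/k)/(k - 110))/9 = -1/3 + ((k + 11/k)/(-110 + k))/9 = -1/3 + (k + 11/k)/(9*(-110 + k)))
z(106, -97) - p(u(-12)) = 106 - (11 + 2*(-5)*(165 - 1*(-5)))/(9*(-5)*(-110 - 5)) = 106 - (-1)*(11 + 2*(-5)*(165 + 5))/(9*5*(-115)) = 106 - (-1)*(-1)*(11 + 2*(-5)*170)/(9*5*115) = 106 - (-1)*(-1)*(11 - 1700)/(9*5*115) = 106 - (-1)*(-1)*(-1689)/(9*5*115) = 106 - 1*(-563/1725) = 106 + 563/1725 = 183413/1725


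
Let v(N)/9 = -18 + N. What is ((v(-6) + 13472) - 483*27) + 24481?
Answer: 24696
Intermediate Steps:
v(N) = -162 + 9*N (v(N) = 9*(-18 + N) = -162 + 9*N)
((v(-6) + 13472) - 483*27) + 24481 = (((-162 + 9*(-6)) + 13472) - 483*27) + 24481 = (((-162 - 54) + 13472) - 13041) + 24481 = ((-216 + 13472) - 13041) + 24481 = (13256 - 13041) + 24481 = 215 + 24481 = 24696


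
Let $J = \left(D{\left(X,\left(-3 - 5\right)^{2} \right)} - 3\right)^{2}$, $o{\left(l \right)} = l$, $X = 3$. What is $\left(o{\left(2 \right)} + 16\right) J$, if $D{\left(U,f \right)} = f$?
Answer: $66978$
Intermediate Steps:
$J = 3721$ ($J = \left(\left(-3 - 5\right)^{2} - 3\right)^{2} = \left(\left(-8\right)^{2} - 3\right)^{2} = \left(64 - 3\right)^{2} = 61^{2} = 3721$)
$\left(o{\left(2 \right)} + 16\right) J = \left(2 + 16\right) 3721 = 18 \cdot 3721 = 66978$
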